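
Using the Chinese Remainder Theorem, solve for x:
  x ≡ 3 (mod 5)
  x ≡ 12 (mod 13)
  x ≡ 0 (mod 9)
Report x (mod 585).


Moduli 5, 13, 9 are pairwise coprime; by CRT there is a unique solution modulo M = 5 · 13 · 9 = 585.
Solve pairwise, accumulating the modulus:
  Start with x ≡ 3 (mod 5).
  Combine with x ≡ 12 (mod 13): since gcd(5, 13) = 1, we get a unique residue mod 65.
    Write x = 3 + 5·t and substitute into x ≡ 12 (mod 13): 5·t ≡ 12 − 3 = 9 (mod 13).
    The inverse of 5 mod 13 is 8 (since 5·8 = 40 = 3·13 + 1), so t ≡ 8·9 = 72 ≡ 7 (mod 13).
    Then x = 3 + 5·7 = 38, valid modulo lcm(5, 13) = 65: x ≡ 38 (mod 65).
  Combine with x ≡ 0 (mod 9): since gcd(65, 9) = 1, we get a unique residue mod 585.
    Write x = 38 + 65·t and substitute into x ≡ 0 (mod 9): 65·t ≡ 0 − 38 = -38 (mod 9).
    Reduce coefficients mod 9: 2·t ≡ 7 (mod 9).
    The inverse of 2 mod 9 is 5 (since 2·5 = 10 = 1·9 + 1), so t ≡ 5·7 = 35 ≡ 8 (mod 9).
    Then x = 38 + 65·8 = 558, valid modulo lcm(65, 9) = 585: x ≡ 558 (mod 585).
Verify: 558 mod 5 = 3 ✓, 558 mod 13 = 12 ✓, 558 mod 9 = 0 ✓.

x ≡ 558 (mod 585).


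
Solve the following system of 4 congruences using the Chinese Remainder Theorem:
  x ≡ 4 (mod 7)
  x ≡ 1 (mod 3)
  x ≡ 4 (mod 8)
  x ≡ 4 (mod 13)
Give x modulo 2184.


Product of moduli M = 7 · 3 · 8 · 13 = 2184.
Merge one congruence at a time:
  Start: x ≡ 4 (mod 7).
  Combine with x ≡ 1 (mod 3); new modulus lcm = 21.
    Write x = 4 + 7·t and substitute into x ≡ 1 (mod 3): 7·t ≡ 1 − 4 = -3 (mod 3).
    Reduce coefficients mod 3: 1·t ≡ 0 (mod 3).
    So t ≡ 0 (mod 3).
    Then x = 4 + 7·0 = 4, valid modulo lcm(7, 3) = 21: x ≡ 4 (mod 21).
  Combine with x ≡ 4 (mod 8); new modulus lcm = 168.
    Write x = 4 + 21·t and substitute into x ≡ 4 (mod 8): 21·t ≡ 4 − 4 = 0 (mod 8).
    Reduce coefficients mod 8: 5·t ≡ 0 (mod 8).
    The inverse of 5 mod 8 is 5 (since 5·5 = 25 = 3·8 + 1), so t ≡ 5·0 = 0 ≡ 0 (mod 8).
    Then x = 4 + 21·0 = 4, valid modulo lcm(21, 8) = 168: x ≡ 4 (mod 168).
  Combine with x ≡ 4 (mod 13); new modulus lcm = 2184.
    Write x = 4 + 168·t and substitute into x ≡ 4 (mod 13): 168·t ≡ 4 − 4 = 0 (mod 13).
    Reduce coefficients mod 13: 12·t ≡ 0 (mod 13).
    The inverse of 12 mod 13 is 12 (since 12·12 = 144 = 11·13 + 1), so t ≡ 12·0 = 0 ≡ 0 (mod 13).
    Then x = 4 + 168·0 = 4, valid modulo lcm(168, 13) = 2184: x ≡ 4 (mod 2184).
Verify against each original: 4 mod 7 = 4, 4 mod 3 = 1, 4 mod 8 = 4, 4 mod 13 = 4.

x ≡ 4 (mod 2184).


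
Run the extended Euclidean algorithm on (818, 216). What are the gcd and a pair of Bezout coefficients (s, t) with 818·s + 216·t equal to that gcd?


Euclidean algorithm on (818, 216) — divide until remainder is 0:
  818 = 3 · 216 + 170
  216 = 1 · 170 + 46
  170 = 3 · 46 + 32
  46 = 1 · 32 + 14
  32 = 2 · 14 + 4
  14 = 3 · 4 + 2
  4 = 2 · 2 + 0
gcd(818, 216) = 2.
Track Bezout coefficients alongside the remainders: start with r₀ = 818 = a·1 + b·0 (s = 1, t = 0) and r₁ = 216 = a·0 + b·1 (s = 0, t = 1); each new remainder r_{k+1} = r_{k-1} − q_k·r_k inherits s_{k+1} = s_{k-1} − q_k·s_k, t_{k+1} = t_{k-1} − q_k·t_k, so r_k = a·s_k + b·t_k at every step:
  q = 3: r = 170, s = 1 − 3·0 = 1, t = 0 − 3·1 = -3  (check: 818·1 + 216·(-3) = 170)
  q = 1: r = 46, s = 0 − 1·1 = -1, t = 1 − 1·(-3) = 4  (check: 818·(-1) + 216·4 = 46)
  q = 3: r = 32, s = 1 − 3·(-1) = 4, t = -3 − 3·4 = -15  (check: 818·4 + 216·(-15) = 32)
  q = 1: r = 14, s = -1 − 1·4 = -5, t = 4 − 1·(-15) = 19  (check: 818·(-5) + 216·19 = 14)
  q = 2: r = 4, s = 4 − 2·(-5) = 14, t = -15 − 2·19 = -53  (check: 818·14 + 216·(-53) = 4)
  q = 3: r = 2, s = -5 − 3·14 = -47, t = 19 − 3·(-53) = 178  (check: 818·(-47) + 216·178 = 2)
The row with r = 2 (the gcd) gives the Bezout coefficients s = -47, t = 178.
Result: 818 · (-47) + 216 · (178) = 2.

gcd(818, 216) = 2; s = -47, t = 178 (check: 818·(-47) + 216·178 = 2).


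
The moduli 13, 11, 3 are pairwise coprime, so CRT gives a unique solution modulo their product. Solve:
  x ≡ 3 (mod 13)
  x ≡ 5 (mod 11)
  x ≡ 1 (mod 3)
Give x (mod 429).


Moduli 13, 11, 3 are pairwise coprime; by CRT there is a unique solution modulo M = 13 · 11 · 3 = 429.
Solve pairwise, accumulating the modulus:
  Start with x ≡ 3 (mod 13).
  Combine with x ≡ 5 (mod 11): since gcd(13, 11) = 1, we get a unique residue mod 143.
    Write x = 3 + 13·t and substitute into x ≡ 5 (mod 11): 13·t ≡ 5 − 3 = 2 (mod 11).
    Reduce coefficients mod 11: 2·t ≡ 2 (mod 11).
    The inverse of 2 mod 11 is 6 (since 2·6 = 12 = 1·11 + 1), so t ≡ 6·2 = 12 ≡ 1 (mod 11).
    Then x = 3 + 13·1 = 16, valid modulo lcm(13, 11) = 143: x ≡ 16 (mod 143).
  Combine with x ≡ 1 (mod 3): since gcd(143, 3) = 1, we get a unique residue mod 429.
    Write x = 16 + 143·t and substitute into x ≡ 1 (mod 3): 143·t ≡ 1 − 16 = -15 (mod 3).
    Reduce coefficients mod 3: 2·t ≡ 0 (mod 3).
    The inverse of 2 mod 3 is 2 (since 2·2 = 4 = 1·3 + 1), so t ≡ 2·0 = 0 ≡ 0 (mod 3).
    Then x = 16 + 143·0 = 16, valid modulo lcm(143, 3) = 429: x ≡ 16 (mod 429).
Verify: 16 mod 13 = 3 ✓, 16 mod 11 = 5 ✓, 16 mod 3 = 1 ✓.

x ≡ 16 (mod 429).


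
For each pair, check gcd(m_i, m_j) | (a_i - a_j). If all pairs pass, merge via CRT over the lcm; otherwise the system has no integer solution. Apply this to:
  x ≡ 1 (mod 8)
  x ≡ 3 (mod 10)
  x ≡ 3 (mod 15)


Moduli 8, 10, 15 are not pairwise coprime, so CRT works modulo lcm(m_i) when all pairwise compatibility conditions hold.
Pairwise compatibility: gcd(m_i, m_j) must divide a_i - a_j for every pair.
Merge one congruence at a time:
  Start: x ≡ 1 (mod 8).
  Combine with x ≡ 3 (mod 10): gcd(8, 10) = 2; 3 - 1 = 2, which IS divisible by 2, so compatible.
    Write x = 1 + 8·t and substitute into x ≡ 3 (mod 10): 8·t ≡ 3 − 1 = 2 (mod 10).
    Divide the congruence (and modulus) by g = 2: 4·t ≡ 1 (mod 5).
    The inverse of 4 mod 5 is 4 (since 4·4 = 16 = 3·5 + 1), so t ≡ 4·1 = 4 ≡ 4 (mod 5).
    Then x = 1 + 8·4 = 33, valid modulo lcm(8, 10) = 40: x ≡ 33 (mod 40).
  Combine with x ≡ 3 (mod 15): gcd(40, 15) = 5; 3 - 33 = -30, which IS divisible by 5, so compatible.
    Write x = 33 + 40·t and substitute into x ≡ 3 (mod 15): 40·t ≡ 3 − 33 = -30 (mod 15).
    Divide the congruence (and modulus) by g = 5: 8·t ≡ -6 (mod 3).
    Reduce coefficients mod 3: 2·t ≡ 0 (mod 3).
    The inverse of 2 mod 3 is 2 (since 2·2 = 4 = 1·3 + 1), so t ≡ 2·0 = 0 ≡ 0 (mod 3).
    Then x = 33 + 40·0 = 33, valid modulo lcm(40, 15) = 120: x ≡ 33 (mod 120).
Verify: 33 mod 8 = 1, 33 mod 10 = 3, 33 mod 15 = 3.

x ≡ 33 (mod 120).


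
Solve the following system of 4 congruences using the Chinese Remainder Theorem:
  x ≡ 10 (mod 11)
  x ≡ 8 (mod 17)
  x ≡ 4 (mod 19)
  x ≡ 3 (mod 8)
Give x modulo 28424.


Product of moduli M = 11 · 17 · 19 · 8 = 28424.
Merge one congruence at a time:
  Start: x ≡ 10 (mod 11).
  Combine with x ≡ 8 (mod 17); new modulus lcm = 187.
    Write x = 10 + 11·t and substitute into x ≡ 8 (mod 17): 11·t ≡ 8 − 10 = -2 (mod 17).
    Reduce coefficients mod 17: 11·t ≡ 15 (mod 17).
    The inverse of 11 mod 17 is 14 (since 11·14 = 154 = 9·17 + 1), so t ≡ 14·15 = 210 ≡ 6 (mod 17).
    Then x = 10 + 11·6 = 76, valid modulo lcm(11, 17) = 187: x ≡ 76 (mod 187).
  Combine with x ≡ 4 (mod 19); new modulus lcm = 3553.
    Write x = 76 + 187·t and substitute into x ≡ 4 (mod 19): 187·t ≡ 4 − 76 = -72 (mod 19).
    Reduce coefficients mod 19: 16·t ≡ 4 (mod 19).
    The inverse of 16 mod 19 is 6 (since 16·6 = 96 = 5·19 + 1), so t ≡ 6·4 = 24 ≡ 5 (mod 19).
    Then x = 76 + 187·5 = 1011, valid modulo lcm(187, 19) = 3553: x ≡ 1011 (mod 3553).
  Combine with x ≡ 3 (mod 8); new modulus lcm = 28424.
    Write x = 1011 + 3553·t and substitute into x ≡ 3 (mod 8): 3553·t ≡ 3 − 1011 = -1008 (mod 8).
    Reduce coefficients mod 8: 1·t ≡ 0 (mod 8).
    So t ≡ 0 (mod 8).
    Then x = 1011 + 3553·0 = 1011, valid modulo lcm(3553, 8) = 28424: x ≡ 1011 (mod 28424).
Verify against each original: 1011 mod 11 = 10, 1011 mod 17 = 8, 1011 mod 19 = 4, 1011 mod 8 = 3.

x ≡ 1011 (mod 28424).


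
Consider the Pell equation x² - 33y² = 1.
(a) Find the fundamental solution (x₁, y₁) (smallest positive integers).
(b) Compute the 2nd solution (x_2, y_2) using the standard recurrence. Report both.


Step 1: Find the fundamental solution (x₁, y₁) of x² - 33y² = 1.
  Expand √33 as a continued fraction. a₀ = ⌊√33⌋ = 5; iterate m_{k+1} = d_k·a_k − m_k, d_{k+1} = (33 − m_{k+1}²)/d_k, a_{k+1} = ⌊(a₀ + m_{k+1})/d_{k+1}⌋ (starting m₀ = 0, d₀ = 1), with convergents p_k = a_k·p_{k-1} + p_{k-2}, q_k = a_k·q_{k-1} + q_{k-2} (p₋₁ = 1, q₋₁ = 0):
  k = 0: a₀ = 5; p₀/q₀ = 5/1; p₀² − 33·q₀² = 25 − 33 = -8.
  k = 1: m = 5, d = 8, a = ⌊(5 + 5)/8⌋ = 1; p/q = (1·5 + 1)/(1·1 + 0) = 6/1; p² − 33·q² = 36 − 33 = 3.
  k = 2: m = 3, d = 3, a = ⌊(5 + 3)/3⌋ = 2; p/q = (2·6 + 5)/(2·1 + 1) = 17/3; p² − 33·q² = 289 − 297 = -8.
  k = 3: m = 3, d = 8, a = ⌊(5 + 3)/8⌋ = 1; p/q = (1·17 + 6)/(1·3 + 1) = 23/4; p² − 33·q² = 529 − 528 = 1.
  The first convergent with p² − 33·q² = 1 gives the fundamental solution (x₁, y₁) = (23, 4).
Step 2: Apply the recurrence (x_{n+1}, y_{n+1}) = (x₁x_n + 33y₁y_n, x₁y_n + y₁x_n) repeatedly.
  From (x_1, y_1) = (23, 4): x_2 = 23·23 + 33·4·4 = 1057; y_2 = 23·4 + 4·23 = 184.
Step 3: Verify x_2² - 33·y_2² = 1117249 - 1117248 = 1 (should be 1). ✓

(x_1, y_1) = (23, 4); (x_2, y_2) = (1057, 184).


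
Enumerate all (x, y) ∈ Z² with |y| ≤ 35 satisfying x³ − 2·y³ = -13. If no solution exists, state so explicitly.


The equation is x³ - 2y³ = -13. For fixed y, x³ = 2·y³ − 13, so a solution requires the RHS to be a perfect cube.
Strategy: iterate y from -35 to 35, compute RHS = 2·y³ − 13, and check whether it is a (positive or negative) perfect cube.
Check small values of y:
  y = 0: RHS = -13 is not a perfect cube.
  y = 1: RHS = -11 is not a perfect cube.
  y = -1: RHS = -15 is not a perfect cube.
  y = 2: RHS = 3 is not a perfect cube.
  y = -2: RHS = -29 is not a perfect cube.
  y = 3: RHS = 41 is not a perfect cube.
  y = -3: RHS = -67 is not a perfect cube.
Continuing the search up to |y| = 35 finds no solutions either.
No (x, y) in the scanned range satisfies the equation.

No integer solutions with |y| ≤ 35.


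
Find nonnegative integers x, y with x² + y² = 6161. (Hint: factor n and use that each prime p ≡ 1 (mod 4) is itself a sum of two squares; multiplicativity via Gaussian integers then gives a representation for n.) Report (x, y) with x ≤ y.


Step 1: Factor n = 6161 = 61 · 101.
Step 2: Check the mod-4 condition on each prime factor: 61 ≡ 1 (mod 4), exponent 1; 101 ≡ 1 (mod 4), exponent 1.
All primes ≡ 3 (mod 4) appear to even exponent (or don't appear), so by the two-squares theorem n IS expressible as a sum of two squares.
Step 3: Build a representation. Here n = 61 · 101 is a product of primes ≡ 1 (mod 4). Each prime p ≡ 1 (mod 4) is itself a sum of two squares; find a² by testing p − a² for a perfect square:
  61: 61 − 1² = 60, 61 − 2² = 57, 61 − 3² = 52, 61 − 4² = 45, 61 − 5² = 36 = 6² ⇒ 61 = 5² + 6².
  101: 101 − 1² = 100 = 10² ⇒ 101 = 1² + 10².
  Combine using the Brahmagupta–Fibonacci identity (a² + b²)(c² + d²) = (ac − bd)² + (ad + bc)² = (ac + bd)² + (ad − bc)²:
  61 · 101 = 6161: from (5² + 6²)(1² + 10²), take (5·1 − 6·10, 5·10 + 6·1) = (5 − 60, 50 + 6) = (-55, 56); dropping signs (only squares matter) gives (55, 56); check 55² + 56² = 3025 + 3136 = 6161 ✓.
Step 4: Order so x ≤ y and verify: 55² + 56² = 3025 + 3136 = 6161 = n. ✓

n = 6161 = 55² + 56² (one valid representation with x ≤ y).


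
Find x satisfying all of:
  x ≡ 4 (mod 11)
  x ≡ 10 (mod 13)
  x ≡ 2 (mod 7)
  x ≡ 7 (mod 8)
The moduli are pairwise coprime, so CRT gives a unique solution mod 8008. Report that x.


Product of moduli M = 11 · 13 · 7 · 8 = 8008.
Merge one congruence at a time:
  Start: x ≡ 4 (mod 11).
  Combine with x ≡ 10 (mod 13); new modulus lcm = 143.
    Write x = 4 + 11·t and substitute into x ≡ 10 (mod 13): 11·t ≡ 10 − 4 = 6 (mod 13).
    The inverse of 11 mod 13 is 6 (since 11·6 = 66 = 5·13 + 1), so t ≡ 6·6 = 36 ≡ 10 (mod 13).
    Then x = 4 + 11·10 = 114, valid modulo lcm(11, 13) = 143: x ≡ 114 (mod 143).
  Combine with x ≡ 2 (mod 7); new modulus lcm = 1001.
    Write x = 114 + 143·t and substitute into x ≡ 2 (mod 7): 143·t ≡ 2 − 114 = -112 (mod 7).
    Reduce coefficients mod 7: 3·t ≡ 0 (mod 7).
    The inverse of 3 mod 7 is 5 (since 3·5 = 15 = 2·7 + 1), so t ≡ 5·0 = 0 ≡ 0 (mod 7).
    Then x = 114 + 143·0 = 114, valid modulo lcm(143, 7) = 1001: x ≡ 114 (mod 1001).
  Combine with x ≡ 7 (mod 8); new modulus lcm = 8008.
    Write x = 114 + 1001·t and substitute into x ≡ 7 (mod 8): 1001·t ≡ 7 − 114 = -107 (mod 8).
    Reduce coefficients mod 8: 1·t ≡ 5 (mod 8).
    So t ≡ 5 (mod 8).
    Then x = 114 + 1001·5 = 5119, valid modulo lcm(1001, 8) = 8008: x ≡ 5119 (mod 8008).
Verify against each original: 5119 mod 11 = 4, 5119 mod 13 = 10, 5119 mod 7 = 2, 5119 mod 8 = 7.

x ≡ 5119 (mod 8008).


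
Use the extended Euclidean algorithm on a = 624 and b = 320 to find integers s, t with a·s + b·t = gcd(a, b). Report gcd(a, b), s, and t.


Euclidean algorithm on (624, 320) — divide until remainder is 0:
  624 = 1 · 320 + 304
  320 = 1 · 304 + 16
  304 = 19 · 16 + 0
gcd(624, 320) = 16.
Track Bezout coefficients alongside the remainders: start with r₀ = 624 = a·1 + b·0 (s = 1, t = 0) and r₁ = 320 = a·0 + b·1 (s = 0, t = 1); each new remainder r_{k+1} = r_{k-1} − q_k·r_k inherits s_{k+1} = s_{k-1} − q_k·s_k, t_{k+1} = t_{k-1} − q_k·t_k, so r_k = a·s_k + b·t_k at every step:
  q = 1: r = 304, s = 1 − 1·0 = 1, t = 0 − 1·1 = -1  (check: 624·1 + 320·(-1) = 304)
  q = 1: r = 16, s = 0 − 1·1 = -1, t = 1 − 1·(-1) = 2  (check: 624·(-1) + 320·2 = 16)
The row with r = 16 (the gcd) gives the Bezout coefficients s = -1, t = 2.
Result: 624 · (-1) + 320 · (2) = 16.

gcd(624, 320) = 16; s = -1, t = 2 (check: 624·(-1) + 320·2 = 16).


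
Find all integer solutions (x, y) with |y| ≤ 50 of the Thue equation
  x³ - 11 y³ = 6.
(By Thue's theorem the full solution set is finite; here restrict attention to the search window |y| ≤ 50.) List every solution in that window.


The equation is x³ - 11y³ = 6. For fixed y, x³ = 11·y³ + 6, so a solution requires the RHS to be a perfect cube.
Strategy: iterate y from -50 to 50, compute RHS = 11·y³ + 6, and check whether it is a (positive or negative) perfect cube.
Check small values of y:
  y = 0: RHS = 6 is not a perfect cube.
  y = 1: RHS = 17 is not a perfect cube.
  y = -1: RHS = -5 is not a perfect cube.
  y = 2: RHS = 94 is not a perfect cube.
  y = -2: RHS = -82 is not a perfect cube.
  y = 3: RHS = 303 is not a perfect cube.
  y = -3: RHS = -291 is not a perfect cube.
Continuing the search up to |y| = 50 finds no solutions either.
No (x, y) in the scanned range satisfies the equation.

No integer solutions with |y| ≤ 50.


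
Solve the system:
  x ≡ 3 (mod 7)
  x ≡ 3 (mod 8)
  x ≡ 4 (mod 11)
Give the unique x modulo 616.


Moduli 7, 8, 11 are pairwise coprime; by CRT there is a unique solution modulo M = 7 · 8 · 11 = 616.
Solve pairwise, accumulating the modulus:
  Start with x ≡ 3 (mod 7).
  Combine with x ≡ 3 (mod 8): since gcd(7, 8) = 1, we get a unique residue mod 56.
    Write x = 3 + 7·t and substitute into x ≡ 3 (mod 8): 7·t ≡ 3 − 3 = 0 (mod 8).
    The inverse of 7 mod 8 is 7 (since 7·7 = 49 = 6·8 + 1), so t ≡ 7·0 = 0 ≡ 0 (mod 8).
    Then x = 3 + 7·0 = 3, valid modulo lcm(7, 8) = 56: x ≡ 3 (mod 56).
  Combine with x ≡ 4 (mod 11): since gcd(56, 11) = 1, we get a unique residue mod 616.
    Write x = 3 + 56·t and substitute into x ≡ 4 (mod 11): 56·t ≡ 4 − 3 = 1 (mod 11).
    Reduce coefficients mod 11: 1·t ≡ 1 (mod 11).
    So t ≡ 1 (mod 11).
    Then x = 3 + 56·1 = 59, valid modulo lcm(56, 11) = 616: x ≡ 59 (mod 616).
Verify: 59 mod 7 = 3 ✓, 59 mod 8 = 3 ✓, 59 mod 11 = 4 ✓.

x ≡ 59 (mod 616).


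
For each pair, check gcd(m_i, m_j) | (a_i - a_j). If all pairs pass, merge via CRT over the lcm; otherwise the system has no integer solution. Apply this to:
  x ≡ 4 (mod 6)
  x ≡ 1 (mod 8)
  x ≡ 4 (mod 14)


Moduli 6, 8, 14 are not pairwise coprime, so CRT works modulo lcm(m_i) when all pairwise compatibility conditions hold.
Pairwise compatibility: gcd(m_i, m_j) must divide a_i - a_j for every pair.
Merge one congruence at a time:
  Start: x ≡ 4 (mod 6).
  Combine with x ≡ 1 (mod 8): gcd(6, 8) = 2, and 1 - 4 = -3 is NOT divisible by 2.
    ⇒ system is inconsistent (no integer solution).

No solution (the system is inconsistent).


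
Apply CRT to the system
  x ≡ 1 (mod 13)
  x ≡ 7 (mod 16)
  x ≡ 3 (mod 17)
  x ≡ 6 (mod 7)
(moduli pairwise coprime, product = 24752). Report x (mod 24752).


Product of moduli M = 13 · 16 · 17 · 7 = 24752.
Merge one congruence at a time:
  Start: x ≡ 1 (mod 13).
  Combine with x ≡ 7 (mod 16); new modulus lcm = 208.
    Write x = 1 + 13·t and substitute into x ≡ 7 (mod 16): 13·t ≡ 7 − 1 = 6 (mod 16).
    The inverse of 13 mod 16 is 5 (since 13·5 = 65 = 4·16 + 1), so t ≡ 5·6 = 30 ≡ 14 (mod 16).
    Then x = 1 + 13·14 = 183, valid modulo lcm(13, 16) = 208: x ≡ 183 (mod 208).
  Combine with x ≡ 3 (mod 17); new modulus lcm = 3536.
    Write x = 183 + 208·t and substitute into x ≡ 3 (mod 17): 208·t ≡ 3 − 183 = -180 (mod 17).
    Reduce coefficients mod 17: 4·t ≡ 7 (mod 17).
    The inverse of 4 mod 17 is 13 (since 4·13 = 52 = 3·17 + 1), so t ≡ 13·7 = 91 ≡ 6 (mod 17).
    Then x = 183 + 208·6 = 1431, valid modulo lcm(208, 17) = 3536: x ≡ 1431 (mod 3536).
  Combine with x ≡ 6 (mod 7); new modulus lcm = 24752.
    Write x = 1431 + 3536·t and substitute into x ≡ 6 (mod 7): 3536·t ≡ 6 − 1431 = -1425 (mod 7).
    Reduce coefficients mod 7: 1·t ≡ 3 (mod 7).
    So t ≡ 3 (mod 7).
    Then x = 1431 + 3536·3 = 12039, valid modulo lcm(3536, 7) = 24752: x ≡ 12039 (mod 24752).
Verify against each original: 12039 mod 13 = 1, 12039 mod 16 = 7, 12039 mod 17 = 3, 12039 mod 7 = 6.

x ≡ 12039 (mod 24752).


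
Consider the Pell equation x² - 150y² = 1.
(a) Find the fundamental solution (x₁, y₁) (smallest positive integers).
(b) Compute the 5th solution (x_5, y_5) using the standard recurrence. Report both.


Step 1: Find the fundamental solution (x₁, y₁) of x² - 150y² = 1.
  Expand √150 as a continued fraction. a₀ = ⌊√150⌋ = 12; iterate m_{k+1} = d_k·a_k − m_k, d_{k+1} = (150 − m_{k+1}²)/d_k, a_{k+1} = ⌊(a₀ + m_{k+1})/d_{k+1}⌋ (starting m₀ = 0, d₀ = 1), with convergents p_k = a_k·p_{k-1} + p_{k-2}, q_k = a_k·q_{k-1} + q_{k-2} (p₋₁ = 1, q₋₁ = 0):
  k = 0: a₀ = 12; p₀/q₀ = 12/1; p₀² − 150·q₀² = 144 − 150 = -6.
  k = 1: m = 12, d = 6, a = ⌊(12 + 12)/6⌋ = 4; p/q = (4·12 + 1)/(4·1 + 0) = 49/4; p² − 150·q² = 2401 − 2400 = 1.
  The first convergent with p² − 150·q² = 1 gives the fundamental solution (x₁, y₁) = (49, 4).
Step 2: Apply the recurrence (x_{n+1}, y_{n+1}) = (x₁x_n + 150y₁y_n, x₁y_n + y₁x_n) repeatedly.
  From (x_1, y_1) = (49, 4): x_2 = 49·49 + 150·4·4 = 4801; y_2 = 49·4 + 4·49 = 392.
  From (x_2, y_2) = (4801, 392): x_3 = 49·4801 + 150·4·392 = 470449; y_3 = 49·392 + 4·4801 = 38412.
  From (x_3, y_3) = (470449, 38412): x_4 = 49·470449 + 150·4·38412 = 46099201; y_4 = 49·38412 + 4·470449 = 3763984.
  From (x_4, y_4) = (46099201, 3763984): x_5 = 49·46099201 + 150·4·3763984 = 4517251249; y_5 = 49·3763984 + 4·46099201 = 368832020.
Step 3: Verify x_5² - 150·y_5² = 20405558846592060001 - 20405558846592060000 = 1 (should be 1). ✓

(x_1, y_1) = (49, 4); (x_5, y_5) = (4517251249, 368832020).


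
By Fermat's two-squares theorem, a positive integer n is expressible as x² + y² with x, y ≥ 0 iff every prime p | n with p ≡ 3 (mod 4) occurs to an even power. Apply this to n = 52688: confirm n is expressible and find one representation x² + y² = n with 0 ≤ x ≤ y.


Step 1: Factor n = 52688 = 2^4 · 37 · 89.
Step 2: Check the mod-4 condition on each prime factor: 2 = 2 (special); 37 ≡ 1 (mod 4), exponent 1; 89 ≡ 1 (mod 4), exponent 1.
All primes ≡ 3 (mod 4) appear to even exponent (or don't appear), so by the two-squares theorem n IS expressible as a sum of two squares.
Step 3: Build a representation. Group n = k² · m with k = 4 and m = 37 · 89 = 3293 (a product of primes ≡ 1 (mod 4)); a representation of m scales to one of n via (k·x)² + (k·y)² = k²(x² + y²). Each prime p ≡ 1 (mod 4) is itself a sum of two squares; find a² by testing p − a² for a perfect square:
  37: 37 − 1² = 36 = 6² ⇒ 37 = 1² + 6².
  89: 89 − 1² = 88, 89 − 2² = 85, 89 − 3² = 80, 89 − 4² = 73, 89 − 5² = 64 = 8² ⇒ 89 = 5² + 8².
  Combine using the Brahmagupta–Fibonacci identity (a² + b²)(c² + d²) = (ac − bd)² + (ad + bc)² = (ac + bd)² + (ad − bc)²:
  37 · 89 = 3293: from (1² + 6²)(5² + 8²), take (1·5 − 6·8, 1·8 + 6·5) = (5 − 48, 8 + 30) = (-43, 38); dropping signs (only squares matter) gives (43, 38); check 43² + 38² = 1849 + 1444 = 3293 ✓.
  Scale by k = 4: (4·43, 4·38) = (172, 152).
Step 4: Order so x ≤ y and verify: 152² + 172² = 23104 + 29584 = 52688 = n. ✓

n = 52688 = 152² + 172² (one valid representation with x ≤ y).


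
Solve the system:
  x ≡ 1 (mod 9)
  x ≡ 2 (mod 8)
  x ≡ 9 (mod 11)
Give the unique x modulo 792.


Moduli 9, 8, 11 are pairwise coprime; by CRT there is a unique solution modulo M = 9 · 8 · 11 = 792.
Solve pairwise, accumulating the modulus:
  Start with x ≡ 1 (mod 9).
  Combine with x ≡ 2 (mod 8): since gcd(9, 8) = 1, we get a unique residue mod 72.
    Write x = 1 + 9·t and substitute into x ≡ 2 (mod 8): 9·t ≡ 2 − 1 = 1 (mod 8).
    Reduce coefficients mod 8: 1·t ≡ 1 (mod 8).
    So t ≡ 1 (mod 8).
    Then x = 1 + 9·1 = 10, valid modulo lcm(9, 8) = 72: x ≡ 10 (mod 72).
  Combine with x ≡ 9 (mod 11): since gcd(72, 11) = 1, we get a unique residue mod 792.
    Write x = 10 + 72·t and substitute into x ≡ 9 (mod 11): 72·t ≡ 9 − 10 = -1 (mod 11).
    Reduce coefficients mod 11: 6·t ≡ 10 (mod 11).
    The inverse of 6 mod 11 is 2 (since 6·2 = 12 = 1·11 + 1), so t ≡ 2·10 = 20 ≡ 9 (mod 11).
    Then x = 10 + 72·9 = 658, valid modulo lcm(72, 11) = 792: x ≡ 658 (mod 792).
Verify: 658 mod 9 = 1 ✓, 658 mod 8 = 2 ✓, 658 mod 11 = 9 ✓.

x ≡ 658 (mod 792).


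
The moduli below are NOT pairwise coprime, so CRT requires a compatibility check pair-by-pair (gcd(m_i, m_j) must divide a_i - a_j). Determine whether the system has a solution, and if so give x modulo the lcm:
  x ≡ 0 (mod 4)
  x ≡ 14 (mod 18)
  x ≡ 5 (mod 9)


Moduli 4, 18, 9 are not pairwise coprime, so CRT works modulo lcm(m_i) when all pairwise compatibility conditions hold.
Pairwise compatibility: gcd(m_i, m_j) must divide a_i - a_j for every pair.
Merge one congruence at a time:
  Start: x ≡ 0 (mod 4).
  Combine with x ≡ 14 (mod 18): gcd(4, 18) = 2; 14 - 0 = 14, which IS divisible by 2, so compatible.
    Write x = 0 + 4·t and substitute into x ≡ 14 (mod 18): 4·t ≡ 14 − 0 = 14 (mod 18).
    Divide the congruence (and modulus) by g = 2: 2·t ≡ 7 (mod 9).
    The inverse of 2 mod 9 is 5 (since 2·5 = 10 = 1·9 + 1), so t ≡ 5·7 = 35 ≡ 8 (mod 9).
    Then x = 0 + 4·8 = 32, valid modulo lcm(4, 18) = 36: x ≡ 32 (mod 36).
  Combine with x ≡ 5 (mod 9): gcd(36, 9) = 9; 5 - 32 = -27, which IS divisible by 9, so compatible.
    Write x = 32 + 36·t and substitute into x ≡ 5 (mod 9): 36·t ≡ 5 − 32 = -27 (mod 9).
    Divide the congruence (and modulus) by g = 9: 4·t ≡ -3 (mod 1).
    Modulo 1 every t works; take t = 0.
    Then x = 32 + 36·0 = 32, valid modulo lcm(36, 9) = 36: x ≡ 32 (mod 36).
Verify: 32 mod 4 = 0, 32 mod 18 = 14, 32 mod 9 = 5.

x ≡ 32 (mod 36).


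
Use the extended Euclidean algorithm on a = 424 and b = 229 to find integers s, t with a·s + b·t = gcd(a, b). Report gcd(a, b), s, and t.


Euclidean algorithm on (424, 229) — divide until remainder is 0:
  424 = 1 · 229 + 195
  229 = 1 · 195 + 34
  195 = 5 · 34 + 25
  34 = 1 · 25 + 9
  25 = 2 · 9 + 7
  9 = 1 · 7 + 2
  7 = 3 · 2 + 1
  2 = 2 · 1 + 0
gcd(424, 229) = 1.
Track Bezout coefficients alongside the remainders: start with r₀ = 424 = a·1 + b·0 (s = 1, t = 0) and r₁ = 229 = a·0 + b·1 (s = 0, t = 1); each new remainder r_{k+1} = r_{k-1} − q_k·r_k inherits s_{k+1} = s_{k-1} − q_k·s_k, t_{k+1} = t_{k-1} − q_k·t_k, so r_k = a·s_k + b·t_k at every step:
  q = 1: r = 195, s = 1 − 1·0 = 1, t = 0 − 1·1 = -1  (check: 424·1 + 229·(-1) = 195)
  q = 1: r = 34, s = 0 − 1·1 = -1, t = 1 − 1·(-1) = 2  (check: 424·(-1) + 229·2 = 34)
  q = 5: r = 25, s = 1 − 5·(-1) = 6, t = -1 − 5·2 = -11  (check: 424·6 + 229·(-11) = 25)
  q = 1: r = 9, s = -1 − 1·6 = -7, t = 2 − 1·(-11) = 13  (check: 424·(-7) + 229·13 = 9)
  q = 2: r = 7, s = 6 − 2·(-7) = 20, t = -11 − 2·13 = -37  (check: 424·20 + 229·(-37) = 7)
  q = 1: r = 2, s = -7 − 1·20 = -27, t = 13 − 1·(-37) = 50  (check: 424·(-27) + 229·50 = 2)
  q = 3: r = 1, s = 20 − 3·(-27) = 101, t = -37 − 3·50 = -187  (check: 424·101 + 229·(-187) = 1)
The row with r = 1 (the gcd) gives the Bezout coefficients s = 101, t = -187.
Result: 424 · (101) + 229 · (-187) = 1.

gcd(424, 229) = 1; s = 101, t = -187 (check: 424·101 + 229·(-187) = 1).


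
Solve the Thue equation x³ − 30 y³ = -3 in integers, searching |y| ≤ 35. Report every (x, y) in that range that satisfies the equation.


The equation is x³ - 30y³ = -3. For fixed y, x³ = 30·y³ − 3, so a solution requires the RHS to be a perfect cube.
Strategy: iterate y from -35 to 35, compute RHS = 30·y³ − 3, and check whether it is a (positive or negative) perfect cube.
Check small values of y:
  y = 0: RHS = -3 is not a perfect cube.
  y = 1: RHS = 27 = (3)³ ⇒ x = 3 works.
  y = -1: RHS = -33 is not a perfect cube.
  y = 2: RHS = 237 is not a perfect cube.
  y = -2: RHS = -243 is not a perfect cube.
  y = 3: RHS = 807 is not a perfect cube.
  y = -3: RHS = -813 is not a perfect cube.
Continuing the search up to |y| = 35 finds no further solutions beyond those listed.
Collected solutions: (3, 1).

Solutions (with |y| ≤ 35): (3, 1).


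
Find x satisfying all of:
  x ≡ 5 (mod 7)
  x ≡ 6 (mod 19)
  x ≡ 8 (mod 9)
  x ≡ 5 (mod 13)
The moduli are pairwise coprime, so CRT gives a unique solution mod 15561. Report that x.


Product of moduli M = 7 · 19 · 9 · 13 = 15561.
Merge one congruence at a time:
  Start: x ≡ 5 (mod 7).
  Combine with x ≡ 6 (mod 19); new modulus lcm = 133.
    Write x = 5 + 7·t and substitute into x ≡ 6 (mod 19): 7·t ≡ 6 − 5 = 1 (mod 19).
    The inverse of 7 mod 19 is 11 (since 7·11 = 77 = 4·19 + 1), so t ≡ 11·1 = 11 ≡ 11 (mod 19).
    Then x = 5 + 7·11 = 82, valid modulo lcm(7, 19) = 133: x ≡ 82 (mod 133).
  Combine with x ≡ 8 (mod 9); new modulus lcm = 1197.
    Write x = 82 + 133·t and substitute into x ≡ 8 (mod 9): 133·t ≡ 8 − 82 = -74 (mod 9).
    Reduce coefficients mod 9: 7·t ≡ 7 (mod 9).
    The inverse of 7 mod 9 is 4 (since 7·4 = 28 = 3·9 + 1), so t ≡ 4·7 = 28 ≡ 1 (mod 9).
    Then x = 82 + 133·1 = 215, valid modulo lcm(133, 9) = 1197: x ≡ 215 (mod 1197).
  Combine with x ≡ 5 (mod 13); new modulus lcm = 15561.
    Write x = 215 + 1197·t and substitute into x ≡ 5 (mod 13): 1197·t ≡ 5 − 215 = -210 (mod 13).
    Reduce coefficients mod 13: 1·t ≡ 11 (mod 13).
    So t ≡ 11 (mod 13).
    Then x = 215 + 1197·11 = 13382, valid modulo lcm(1197, 13) = 15561: x ≡ 13382 (mod 15561).
Verify against each original: 13382 mod 7 = 5, 13382 mod 19 = 6, 13382 mod 9 = 8, 13382 mod 13 = 5.

x ≡ 13382 (mod 15561).


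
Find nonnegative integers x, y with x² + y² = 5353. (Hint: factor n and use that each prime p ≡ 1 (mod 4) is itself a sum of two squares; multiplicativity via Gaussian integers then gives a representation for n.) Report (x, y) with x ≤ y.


Step 1: Factor n = 5353 = 53 · 101.
Step 2: Check the mod-4 condition on each prime factor: 53 ≡ 1 (mod 4), exponent 1; 101 ≡ 1 (mod 4), exponent 1.
All primes ≡ 3 (mod 4) appear to even exponent (or don't appear), so by the two-squares theorem n IS expressible as a sum of two squares.
Step 3: Build a representation. Here n = 53 · 101 is a product of primes ≡ 1 (mod 4). Each prime p ≡ 1 (mod 4) is itself a sum of two squares; find a² by testing p − a² for a perfect square:
  53: 53 − 1² = 52, 53 − 2² = 49 = 7² ⇒ 53 = 2² + 7².
  101: 101 − 1² = 100 = 10² ⇒ 101 = 1² + 10².
  Combine using the Brahmagupta–Fibonacci identity (a² + b²)(c² + d²) = (ac − bd)² + (ad + bc)² = (ac + bd)² + (ad − bc)²:
  53 · 101 = 5353: from (2² + 7²)(1² + 10²), take (2·1 − 7·10, 2·10 + 7·1) = (2 − 70, 20 + 7) = (-68, 27); dropping signs (only squares matter) gives (68, 27); check 68² + 27² = 4624 + 729 = 5353 ✓.
Step 4: Order so x ≤ y and verify: 27² + 68² = 729 + 4624 = 5353 = n. ✓

n = 5353 = 27² + 68² (one valid representation with x ≤ y).


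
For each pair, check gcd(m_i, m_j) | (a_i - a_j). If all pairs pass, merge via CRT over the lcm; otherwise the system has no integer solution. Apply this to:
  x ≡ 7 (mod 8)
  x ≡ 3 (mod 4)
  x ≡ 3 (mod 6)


Moduli 8, 4, 6 are not pairwise coprime, so CRT works modulo lcm(m_i) when all pairwise compatibility conditions hold.
Pairwise compatibility: gcd(m_i, m_j) must divide a_i - a_j for every pair.
Merge one congruence at a time:
  Start: x ≡ 7 (mod 8).
  Combine with x ≡ 3 (mod 4): gcd(8, 4) = 4; 3 - 7 = -4, which IS divisible by 4, so compatible.
    Write x = 7 + 8·t and substitute into x ≡ 3 (mod 4): 8·t ≡ 3 − 7 = -4 (mod 4).
    Divide the congruence (and modulus) by g = 4: 2·t ≡ -1 (mod 1).
    Modulo 1 every t works; take t = 0.
    Then x = 7 + 8·0 = 7, valid modulo lcm(8, 4) = 8: x ≡ 7 (mod 8).
  Combine with x ≡ 3 (mod 6): gcd(8, 6) = 2; 3 - 7 = -4, which IS divisible by 2, so compatible.
    Write x = 7 + 8·t and substitute into x ≡ 3 (mod 6): 8·t ≡ 3 − 7 = -4 (mod 6).
    Divide the congruence (and modulus) by g = 2: 4·t ≡ -2 (mod 3).
    Reduce coefficients mod 3: 1·t ≡ 1 (mod 3).
    So t ≡ 1 (mod 3).
    Then x = 7 + 8·1 = 15, valid modulo lcm(8, 6) = 24: x ≡ 15 (mod 24).
Verify: 15 mod 8 = 7, 15 mod 4 = 3, 15 mod 6 = 3.

x ≡ 15 (mod 24).


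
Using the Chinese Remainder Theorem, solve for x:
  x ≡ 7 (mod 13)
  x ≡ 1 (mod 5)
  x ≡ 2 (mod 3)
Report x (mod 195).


Moduli 13, 5, 3 are pairwise coprime; by CRT there is a unique solution modulo M = 13 · 5 · 3 = 195.
Solve pairwise, accumulating the modulus:
  Start with x ≡ 7 (mod 13).
  Combine with x ≡ 1 (mod 5): since gcd(13, 5) = 1, we get a unique residue mod 65.
    Write x = 7 + 13·t and substitute into x ≡ 1 (mod 5): 13·t ≡ 1 − 7 = -6 (mod 5).
    Reduce coefficients mod 5: 3·t ≡ 4 (mod 5).
    The inverse of 3 mod 5 is 2 (since 3·2 = 6 = 1·5 + 1), so t ≡ 2·4 = 8 ≡ 3 (mod 5).
    Then x = 7 + 13·3 = 46, valid modulo lcm(13, 5) = 65: x ≡ 46 (mod 65).
  Combine with x ≡ 2 (mod 3): since gcd(65, 3) = 1, we get a unique residue mod 195.
    Write x = 46 + 65·t and substitute into x ≡ 2 (mod 3): 65·t ≡ 2 − 46 = -44 (mod 3).
    Reduce coefficients mod 3: 2·t ≡ 1 (mod 3).
    The inverse of 2 mod 3 is 2 (since 2·2 = 4 = 1·3 + 1), so t ≡ 2·1 = 2 ≡ 2 (mod 3).
    Then x = 46 + 65·2 = 176, valid modulo lcm(65, 3) = 195: x ≡ 176 (mod 195).
Verify: 176 mod 13 = 7 ✓, 176 mod 5 = 1 ✓, 176 mod 3 = 2 ✓.

x ≡ 176 (mod 195).


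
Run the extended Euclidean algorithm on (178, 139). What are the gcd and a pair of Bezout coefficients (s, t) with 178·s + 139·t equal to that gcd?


Euclidean algorithm on (178, 139) — divide until remainder is 0:
  178 = 1 · 139 + 39
  139 = 3 · 39 + 22
  39 = 1 · 22 + 17
  22 = 1 · 17 + 5
  17 = 3 · 5 + 2
  5 = 2 · 2 + 1
  2 = 2 · 1 + 0
gcd(178, 139) = 1.
Track Bezout coefficients alongside the remainders: start with r₀ = 178 = a·1 + b·0 (s = 1, t = 0) and r₁ = 139 = a·0 + b·1 (s = 0, t = 1); each new remainder r_{k+1} = r_{k-1} − q_k·r_k inherits s_{k+1} = s_{k-1} − q_k·s_k, t_{k+1} = t_{k-1} − q_k·t_k, so r_k = a·s_k + b·t_k at every step:
  q = 1: r = 39, s = 1 − 1·0 = 1, t = 0 − 1·1 = -1  (check: 178·1 + 139·(-1) = 39)
  q = 3: r = 22, s = 0 − 3·1 = -3, t = 1 − 3·(-1) = 4  (check: 178·(-3) + 139·4 = 22)
  q = 1: r = 17, s = 1 − 1·(-3) = 4, t = -1 − 1·4 = -5  (check: 178·4 + 139·(-5) = 17)
  q = 1: r = 5, s = -3 − 1·4 = -7, t = 4 − 1·(-5) = 9  (check: 178·(-7) + 139·9 = 5)
  q = 3: r = 2, s = 4 − 3·(-7) = 25, t = -5 − 3·9 = -32  (check: 178·25 + 139·(-32) = 2)
  q = 2: r = 1, s = -7 − 2·25 = -57, t = 9 − 2·(-32) = 73  (check: 178·(-57) + 139·73 = 1)
The row with r = 1 (the gcd) gives the Bezout coefficients s = -57, t = 73.
Result: 178 · (-57) + 139 · (73) = 1.

gcd(178, 139) = 1; s = -57, t = 73 (check: 178·(-57) + 139·73 = 1).


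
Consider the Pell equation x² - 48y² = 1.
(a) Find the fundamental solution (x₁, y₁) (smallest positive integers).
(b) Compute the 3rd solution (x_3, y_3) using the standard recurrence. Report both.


Step 1: Find the fundamental solution (x₁, y₁) of x² - 48y² = 1.
  Expand √48 as a continued fraction. a₀ = ⌊√48⌋ = 6; iterate m_{k+1} = d_k·a_k − m_k, d_{k+1} = (48 − m_{k+1}²)/d_k, a_{k+1} = ⌊(a₀ + m_{k+1})/d_{k+1}⌋ (starting m₀ = 0, d₀ = 1), with convergents p_k = a_k·p_{k-1} + p_{k-2}, q_k = a_k·q_{k-1} + q_{k-2} (p₋₁ = 1, q₋₁ = 0):
  k = 0: a₀ = 6; p₀/q₀ = 6/1; p₀² − 48·q₀² = 36 − 48 = -12.
  k = 1: m = 6, d = 12, a = ⌊(6 + 6)/12⌋ = 1; p/q = (1·6 + 1)/(1·1 + 0) = 7/1; p² − 48·q² = 49 − 48 = 1.
  The first convergent with p² − 48·q² = 1 gives the fundamental solution (x₁, y₁) = (7, 1).
Step 2: Apply the recurrence (x_{n+1}, y_{n+1}) = (x₁x_n + 48y₁y_n, x₁y_n + y₁x_n) repeatedly.
  From (x_1, y_1) = (7, 1): x_2 = 7·7 + 48·1·1 = 97; y_2 = 7·1 + 1·7 = 14.
  From (x_2, y_2) = (97, 14): x_3 = 7·97 + 48·1·14 = 1351; y_3 = 7·14 + 1·97 = 195.
Step 3: Verify x_3² - 48·y_3² = 1825201 - 1825200 = 1 (should be 1). ✓

(x_1, y_1) = (7, 1); (x_3, y_3) = (1351, 195).


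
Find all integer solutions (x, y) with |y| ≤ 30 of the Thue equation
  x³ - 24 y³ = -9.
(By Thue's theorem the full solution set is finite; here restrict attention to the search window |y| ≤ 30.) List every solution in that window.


The equation is x³ - 24y³ = -9. For fixed y, x³ = 24·y³ − 9, so a solution requires the RHS to be a perfect cube.
Strategy: iterate y from -30 to 30, compute RHS = 24·y³ − 9, and check whether it is a (positive or negative) perfect cube.
Check small values of y:
  y = 0: RHS = -9 is not a perfect cube.
  y = 1: RHS = 15 is not a perfect cube.
  y = -1: RHS = -33 is not a perfect cube.
  y = 2: RHS = 183 is not a perfect cube.
  y = -2: RHS = -201 is not a perfect cube.
  y = 3: RHS = 639 is not a perfect cube.
  y = -3: RHS = -657 is not a perfect cube.
Continuing the search up to |y| = 30 finds no solutions either.
No (x, y) in the scanned range satisfies the equation.

No integer solutions with |y| ≤ 30.


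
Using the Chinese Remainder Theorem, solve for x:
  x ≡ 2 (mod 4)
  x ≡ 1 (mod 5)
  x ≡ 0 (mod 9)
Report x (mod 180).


Moduli 4, 5, 9 are pairwise coprime; by CRT there is a unique solution modulo M = 4 · 5 · 9 = 180.
Solve pairwise, accumulating the modulus:
  Start with x ≡ 2 (mod 4).
  Combine with x ≡ 1 (mod 5): since gcd(4, 5) = 1, we get a unique residue mod 20.
    Write x = 2 + 4·t and substitute into x ≡ 1 (mod 5): 4·t ≡ 1 − 2 = -1 (mod 5).
    Reduce coefficients mod 5: 4·t ≡ 4 (mod 5).
    The inverse of 4 mod 5 is 4 (since 4·4 = 16 = 3·5 + 1), so t ≡ 4·4 = 16 ≡ 1 (mod 5).
    Then x = 2 + 4·1 = 6, valid modulo lcm(4, 5) = 20: x ≡ 6 (mod 20).
  Combine with x ≡ 0 (mod 9): since gcd(20, 9) = 1, we get a unique residue mod 180.
    Write x = 6 + 20·t and substitute into x ≡ 0 (mod 9): 20·t ≡ 0 − 6 = -6 (mod 9).
    Reduce coefficients mod 9: 2·t ≡ 3 (mod 9).
    The inverse of 2 mod 9 is 5 (since 2·5 = 10 = 1·9 + 1), so t ≡ 5·3 = 15 ≡ 6 (mod 9).
    Then x = 6 + 20·6 = 126, valid modulo lcm(20, 9) = 180: x ≡ 126 (mod 180).
Verify: 126 mod 4 = 2 ✓, 126 mod 5 = 1 ✓, 126 mod 9 = 0 ✓.

x ≡ 126 (mod 180).


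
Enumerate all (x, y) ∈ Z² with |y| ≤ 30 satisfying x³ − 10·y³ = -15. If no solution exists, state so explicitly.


The equation is x³ - 10y³ = -15. For fixed y, x³ = 10·y³ − 15, so a solution requires the RHS to be a perfect cube.
Strategy: iterate y from -30 to 30, compute RHS = 10·y³ − 15, and check whether it is a (positive or negative) perfect cube.
Check small values of y:
  y = 0: RHS = -15 is not a perfect cube.
  y = 1: RHS = -5 is not a perfect cube.
  y = -1: RHS = -25 is not a perfect cube.
  y = 2: RHS = 65 is not a perfect cube.
  y = -2: RHS = -95 is not a perfect cube.
  y = 3: RHS = 255 is not a perfect cube.
  y = -3: RHS = -285 is not a perfect cube.
Continuing the search up to |y| = 30 finds no solutions either.
No (x, y) in the scanned range satisfies the equation.

No integer solutions with |y| ≤ 30.


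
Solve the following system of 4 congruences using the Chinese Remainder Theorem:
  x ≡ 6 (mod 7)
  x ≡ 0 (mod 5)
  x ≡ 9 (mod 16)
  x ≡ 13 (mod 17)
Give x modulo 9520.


Product of moduli M = 7 · 5 · 16 · 17 = 9520.
Merge one congruence at a time:
  Start: x ≡ 6 (mod 7).
  Combine with x ≡ 0 (mod 5); new modulus lcm = 35.
    Write x = 6 + 7·t and substitute into x ≡ 0 (mod 5): 7·t ≡ 0 − 6 = -6 (mod 5).
    Reduce coefficients mod 5: 2·t ≡ 4 (mod 5).
    The inverse of 2 mod 5 is 3 (since 2·3 = 6 = 1·5 + 1), so t ≡ 3·4 = 12 ≡ 2 (mod 5).
    Then x = 6 + 7·2 = 20, valid modulo lcm(7, 5) = 35: x ≡ 20 (mod 35).
  Combine with x ≡ 9 (mod 16); new modulus lcm = 560.
    Write x = 20 + 35·t and substitute into x ≡ 9 (mod 16): 35·t ≡ 9 − 20 = -11 (mod 16).
    Reduce coefficients mod 16: 3·t ≡ 5 (mod 16).
    The inverse of 3 mod 16 is 11 (since 3·11 = 33 = 2·16 + 1), so t ≡ 11·5 = 55 ≡ 7 (mod 16).
    Then x = 20 + 35·7 = 265, valid modulo lcm(35, 16) = 560: x ≡ 265 (mod 560).
  Combine with x ≡ 13 (mod 17); new modulus lcm = 9520.
    Write x = 265 + 560·t and substitute into x ≡ 13 (mod 17): 560·t ≡ 13 − 265 = -252 (mod 17).
    Reduce coefficients mod 17: 16·t ≡ 3 (mod 17).
    The inverse of 16 mod 17 is 16 (since 16·16 = 256 = 15·17 + 1), so t ≡ 16·3 = 48 ≡ 14 (mod 17).
    Then x = 265 + 560·14 = 8105, valid modulo lcm(560, 17) = 9520: x ≡ 8105 (mod 9520).
Verify against each original: 8105 mod 7 = 6, 8105 mod 5 = 0, 8105 mod 16 = 9, 8105 mod 17 = 13.

x ≡ 8105 (mod 9520).


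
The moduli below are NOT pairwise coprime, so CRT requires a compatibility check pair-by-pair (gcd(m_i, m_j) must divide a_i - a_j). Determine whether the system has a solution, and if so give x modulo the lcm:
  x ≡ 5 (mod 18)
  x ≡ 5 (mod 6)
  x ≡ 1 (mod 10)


Moduli 18, 6, 10 are not pairwise coprime, so CRT works modulo lcm(m_i) when all pairwise compatibility conditions hold.
Pairwise compatibility: gcd(m_i, m_j) must divide a_i - a_j for every pair.
Merge one congruence at a time:
  Start: x ≡ 5 (mod 18).
  Combine with x ≡ 5 (mod 6): gcd(18, 6) = 6; 5 - 5 = 0, which IS divisible by 6, so compatible.
    Write x = 5 + 18·t and substitute into x ≡ 5 (mod 6): 18·t ≡ 5 − 5 = 0 (mod 6).
    Divide the congruence (and modulus) by g = 6: 3·t ≡ 0 (mod 1).
    Modulo 1 every t works; take t = 0.
    Then x = 5 + 18·0 = 5, valid modulo lcm(18, 6) = 18: x ≡ 5 (mod 18).
  Combine with x ≡ 1 (mod 10): gcd(18, 10) = 2; 1 - 5 = -4, which IS divisible by 2, so compatible.
    Write x = 5 + 18·t and substitute into x ≡ 1 (mod 10): 18·t ≡ 1 − 5 = -4 (mod 10).
    Divide the congruence (and modulus) by g = 2: 9·t ≡ -2 (mod 5).
    Reduce coefficients mod 5: 4·t ≡ 3 (mod 5).
    The inverse of 4 mod 5 is 4 (since 4·4 = 16 = 3·5 + 1), so t ≡ 4·3 = 12 ≡ 2 (mod 5).
    Then x = 5 + 18·2 = 41, valid modulo lcm(18, 10) = 90: x ≡ 41 (mod 90).
Verify: 41 mod 18 = 5, 41 mod 6 = 5, 41 mod 10 = 1.

x ≡ 41 (mod 90).
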